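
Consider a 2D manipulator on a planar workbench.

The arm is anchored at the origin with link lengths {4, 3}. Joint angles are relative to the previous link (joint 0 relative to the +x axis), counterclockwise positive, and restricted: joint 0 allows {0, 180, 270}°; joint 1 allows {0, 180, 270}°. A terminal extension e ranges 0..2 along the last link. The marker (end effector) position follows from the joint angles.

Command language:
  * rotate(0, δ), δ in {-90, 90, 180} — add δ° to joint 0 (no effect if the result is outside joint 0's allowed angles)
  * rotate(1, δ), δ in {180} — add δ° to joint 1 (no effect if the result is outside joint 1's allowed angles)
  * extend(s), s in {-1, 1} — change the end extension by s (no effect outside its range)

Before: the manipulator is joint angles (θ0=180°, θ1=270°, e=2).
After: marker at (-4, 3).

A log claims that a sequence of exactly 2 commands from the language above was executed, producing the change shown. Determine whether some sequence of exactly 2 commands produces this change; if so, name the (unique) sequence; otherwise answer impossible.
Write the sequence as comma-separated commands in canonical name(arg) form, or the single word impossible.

extend(-1), extend(-1)

initial: joint angles (θ0=180°, θ1=270°, e=2)
step 1 (extend(-1)): joint angles (θ0=180°, θ1=270°, e=1)
step 2 (extend(-1)): joint angles (θ0=180°, θ1=270°, e=0)
no rival 2-sequence matches.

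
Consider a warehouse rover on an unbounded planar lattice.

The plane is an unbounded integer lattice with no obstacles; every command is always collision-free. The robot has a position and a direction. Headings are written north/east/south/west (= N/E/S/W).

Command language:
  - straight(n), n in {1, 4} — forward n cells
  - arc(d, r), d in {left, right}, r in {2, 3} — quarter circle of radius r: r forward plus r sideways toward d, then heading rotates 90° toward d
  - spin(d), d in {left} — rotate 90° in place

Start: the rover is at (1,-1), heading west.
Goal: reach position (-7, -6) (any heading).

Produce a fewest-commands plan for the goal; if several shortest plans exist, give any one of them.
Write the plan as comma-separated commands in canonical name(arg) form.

from: at (1,-1), heading west
[1] after arc(left, 2): at (-1,-3), heading south
[2] after straight(1): at (-1,-4), heading south
[3] after arc(right, 2): at (-3,-6), heading west
[4] after straight(4): at (-7,-6), heading west
shorter routes all fall short; 4 is best.

arc(left, 2), straight(1), arc(right, 2), straight(4)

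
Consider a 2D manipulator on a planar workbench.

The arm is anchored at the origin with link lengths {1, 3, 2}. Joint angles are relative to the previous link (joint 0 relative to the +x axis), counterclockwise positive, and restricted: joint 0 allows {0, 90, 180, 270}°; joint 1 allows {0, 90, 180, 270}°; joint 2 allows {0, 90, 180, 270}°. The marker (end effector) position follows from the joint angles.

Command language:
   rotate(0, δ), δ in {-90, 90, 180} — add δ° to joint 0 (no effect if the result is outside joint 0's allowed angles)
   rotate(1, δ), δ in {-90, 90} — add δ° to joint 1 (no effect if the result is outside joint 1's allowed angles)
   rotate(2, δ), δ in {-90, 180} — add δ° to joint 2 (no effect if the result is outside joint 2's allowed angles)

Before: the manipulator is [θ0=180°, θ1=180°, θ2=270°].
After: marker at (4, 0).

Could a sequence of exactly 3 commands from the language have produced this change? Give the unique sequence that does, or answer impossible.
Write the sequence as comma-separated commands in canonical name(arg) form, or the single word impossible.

rotate(2, -90), rotate(2, -90), rotate(2, -90)

start: [θ0=180°, θ1=180°, θ2=270°]
[1] after rotate(2, -90): [θ0=180°, θ1=180°, θ2=180°]
[2] after rotate(2, -90): [θ0=180°, θ1=180°, θ2=90°]
[3] after rotate(2, -90): [θ0=180°, θ1=180°, θ2=0°]
no rival 3-sequence matches.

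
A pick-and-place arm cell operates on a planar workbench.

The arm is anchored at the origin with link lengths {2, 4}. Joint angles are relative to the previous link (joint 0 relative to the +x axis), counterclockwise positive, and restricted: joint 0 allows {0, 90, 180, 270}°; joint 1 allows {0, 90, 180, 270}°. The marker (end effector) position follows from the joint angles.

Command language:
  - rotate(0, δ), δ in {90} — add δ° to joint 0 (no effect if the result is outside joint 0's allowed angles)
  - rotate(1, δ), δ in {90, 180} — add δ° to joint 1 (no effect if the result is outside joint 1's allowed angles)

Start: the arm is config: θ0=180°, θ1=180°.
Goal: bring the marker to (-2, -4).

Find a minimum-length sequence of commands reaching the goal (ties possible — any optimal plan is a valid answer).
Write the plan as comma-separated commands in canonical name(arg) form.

initial: config: θ0=180°, θ1=180°
1. rotate(1, 180) → config: θ0=180°, θ1=0°
2. rotate(1, 90) → config: θ0=180°, θ1=90°
no 1-step plan works, so 2 is optimal.

rotate(1, 180), rotate(1, 90)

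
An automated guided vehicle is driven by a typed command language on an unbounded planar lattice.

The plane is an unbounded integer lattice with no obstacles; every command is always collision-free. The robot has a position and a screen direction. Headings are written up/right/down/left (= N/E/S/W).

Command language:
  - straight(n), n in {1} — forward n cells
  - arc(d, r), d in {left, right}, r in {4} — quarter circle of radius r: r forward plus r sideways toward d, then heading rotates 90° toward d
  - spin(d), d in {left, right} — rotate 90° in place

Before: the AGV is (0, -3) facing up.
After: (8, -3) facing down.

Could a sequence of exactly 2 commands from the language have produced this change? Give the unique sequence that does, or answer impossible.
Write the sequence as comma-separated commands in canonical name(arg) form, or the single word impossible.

key: position moved to (8,-3) AND the heading swung to S — translation plus rotation needed
begin: (0, -3) facing up
t=1 arc(right, 4) ⇒ (4, 1) facing right
t=2 arc(right, 4) ⇒ (8, -3) facing down
no rival 2-sequence matches.

arc(right, 4), arc(right, 4)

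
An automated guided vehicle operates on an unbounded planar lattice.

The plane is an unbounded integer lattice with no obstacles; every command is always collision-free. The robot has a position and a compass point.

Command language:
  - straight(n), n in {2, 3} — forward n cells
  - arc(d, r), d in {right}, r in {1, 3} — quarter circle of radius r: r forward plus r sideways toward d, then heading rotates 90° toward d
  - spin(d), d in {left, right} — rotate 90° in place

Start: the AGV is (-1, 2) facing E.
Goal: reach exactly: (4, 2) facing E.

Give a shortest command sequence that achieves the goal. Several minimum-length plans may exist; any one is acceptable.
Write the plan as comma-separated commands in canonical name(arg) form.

straight(3), straight(2)

t0: (-1, 2) facing E
t=1 straight(3) ⇒ (2, 2) facing E
t=2 straight(2) ⇒ (4, 2) facing E
nothing shorter than 2 reaches the goal.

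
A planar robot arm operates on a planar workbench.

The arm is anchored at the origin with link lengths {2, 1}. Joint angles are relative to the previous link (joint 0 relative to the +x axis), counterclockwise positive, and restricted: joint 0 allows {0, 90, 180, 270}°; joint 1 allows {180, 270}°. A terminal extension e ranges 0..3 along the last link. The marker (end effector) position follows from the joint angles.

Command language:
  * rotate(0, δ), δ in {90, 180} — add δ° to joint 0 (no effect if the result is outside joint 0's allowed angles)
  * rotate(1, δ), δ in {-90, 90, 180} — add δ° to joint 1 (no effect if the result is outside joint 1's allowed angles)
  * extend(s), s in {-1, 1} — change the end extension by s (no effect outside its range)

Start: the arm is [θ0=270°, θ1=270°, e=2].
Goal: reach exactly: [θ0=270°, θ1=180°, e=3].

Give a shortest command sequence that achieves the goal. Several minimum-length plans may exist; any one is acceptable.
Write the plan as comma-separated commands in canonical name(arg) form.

from: [θ0=270°, θ1=270°, e=2]
[1] after extend(1): [θ0=270°, θ1=270°, e=3]
[2] after rotate(1, -90): [θ0=270°, θ1=180°, e=3]
no 1-step plan works, so 2 is optimal.

extend(1), rotate(1, -90)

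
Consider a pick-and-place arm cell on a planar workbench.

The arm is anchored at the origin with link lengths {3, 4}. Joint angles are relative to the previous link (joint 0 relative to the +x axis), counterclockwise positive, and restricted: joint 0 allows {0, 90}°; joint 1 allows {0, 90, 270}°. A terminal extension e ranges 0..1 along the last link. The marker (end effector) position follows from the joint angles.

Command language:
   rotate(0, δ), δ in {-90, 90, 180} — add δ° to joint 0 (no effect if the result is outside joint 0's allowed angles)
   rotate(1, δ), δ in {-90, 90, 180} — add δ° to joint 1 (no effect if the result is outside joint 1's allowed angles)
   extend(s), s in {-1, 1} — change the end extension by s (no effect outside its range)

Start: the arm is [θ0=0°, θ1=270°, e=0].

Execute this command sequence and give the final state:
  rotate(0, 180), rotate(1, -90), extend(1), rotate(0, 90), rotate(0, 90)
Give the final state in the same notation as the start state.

start: [θ0=0°, θ1=270°, e=0]
[1] after rotate(0, 180): [θ0=0°, θ1=270°, e=0]
[2] after rotate(1, -90): [θ0=0°, θ1=270°, e=0]
[3] after extend(1): [θ0=0°, θ1=270°, e=1]
[4] after rotate(0, 90): [θ0=90°, θ1=270°, e=1]
[5] after rotate(0, 90): [θ0=90°, θ1=270°, e=1]

[θ0=90°, θ1=270°, e=1]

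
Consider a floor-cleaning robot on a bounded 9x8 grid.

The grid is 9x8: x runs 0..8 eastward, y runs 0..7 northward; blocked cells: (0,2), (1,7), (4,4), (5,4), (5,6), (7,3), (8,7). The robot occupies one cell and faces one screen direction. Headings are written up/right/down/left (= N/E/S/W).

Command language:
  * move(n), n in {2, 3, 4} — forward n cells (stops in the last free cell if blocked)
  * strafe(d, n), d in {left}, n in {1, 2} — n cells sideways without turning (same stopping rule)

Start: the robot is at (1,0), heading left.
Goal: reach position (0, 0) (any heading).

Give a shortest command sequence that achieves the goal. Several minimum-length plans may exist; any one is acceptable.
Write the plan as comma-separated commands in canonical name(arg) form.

from: at (1,0), heading left
step 1 (move(4)): at (0,0), heading left
no 0-step plan works, so 1 is optimal.

move(4)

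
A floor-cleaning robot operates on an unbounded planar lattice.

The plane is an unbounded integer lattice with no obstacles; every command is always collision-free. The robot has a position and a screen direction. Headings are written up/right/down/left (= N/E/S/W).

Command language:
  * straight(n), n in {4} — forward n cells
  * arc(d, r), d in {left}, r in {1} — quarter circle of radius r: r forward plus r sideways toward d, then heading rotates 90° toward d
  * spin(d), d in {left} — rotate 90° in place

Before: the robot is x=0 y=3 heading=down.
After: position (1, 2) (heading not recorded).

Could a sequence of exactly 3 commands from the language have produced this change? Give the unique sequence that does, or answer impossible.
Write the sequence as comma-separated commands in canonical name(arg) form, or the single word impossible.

arc(left, 1), spin(left), spin(left)

key: running spin(left) before arc(left, 1) would end elsewhere — order is forced
t0: x=0 y=3 heading=down
1. arc(left, 1) → x=1 y=2 heading=right
2. spin(left) → x=1 y=2 heading=up
3. spin(left) → x=1 y=2 heading=left
all 27 alternatives checked — unique.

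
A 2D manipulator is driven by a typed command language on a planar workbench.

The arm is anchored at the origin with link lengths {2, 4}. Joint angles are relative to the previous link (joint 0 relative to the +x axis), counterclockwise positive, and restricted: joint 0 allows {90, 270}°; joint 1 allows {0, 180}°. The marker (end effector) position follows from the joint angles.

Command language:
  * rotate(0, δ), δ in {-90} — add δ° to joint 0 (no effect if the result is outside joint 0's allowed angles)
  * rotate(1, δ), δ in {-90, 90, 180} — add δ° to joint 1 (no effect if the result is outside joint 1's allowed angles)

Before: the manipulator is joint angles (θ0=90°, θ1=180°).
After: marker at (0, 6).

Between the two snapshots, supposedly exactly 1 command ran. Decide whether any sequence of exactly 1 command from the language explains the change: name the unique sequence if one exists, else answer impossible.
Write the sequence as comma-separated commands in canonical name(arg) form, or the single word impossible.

rotate(1, 180)

begin: joint angles (θ0=90°, θ1=180°)
1. rotate(1, 180) → joint angles (θ0=90°, θ1=0°)
uniquely the one of 4 1-step routes that fits.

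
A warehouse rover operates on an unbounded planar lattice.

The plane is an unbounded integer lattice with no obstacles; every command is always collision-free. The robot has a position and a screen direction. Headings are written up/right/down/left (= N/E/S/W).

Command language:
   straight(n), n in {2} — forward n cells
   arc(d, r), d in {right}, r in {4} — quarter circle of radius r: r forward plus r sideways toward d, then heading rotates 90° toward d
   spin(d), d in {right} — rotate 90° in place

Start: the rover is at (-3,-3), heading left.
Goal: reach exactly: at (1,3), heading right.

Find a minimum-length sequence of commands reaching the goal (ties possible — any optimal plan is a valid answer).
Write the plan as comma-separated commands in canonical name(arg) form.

start: at (-3,-3), heading left
1. spin(right) → at (-3,-3), heading up
2. straight(2) → at (-3,-1), heading up
3. arc(right, 4) → at (1,3), heading right
nothing shorter than 3 reaches the goal.

spin(right), straight(2), arc(right, 4)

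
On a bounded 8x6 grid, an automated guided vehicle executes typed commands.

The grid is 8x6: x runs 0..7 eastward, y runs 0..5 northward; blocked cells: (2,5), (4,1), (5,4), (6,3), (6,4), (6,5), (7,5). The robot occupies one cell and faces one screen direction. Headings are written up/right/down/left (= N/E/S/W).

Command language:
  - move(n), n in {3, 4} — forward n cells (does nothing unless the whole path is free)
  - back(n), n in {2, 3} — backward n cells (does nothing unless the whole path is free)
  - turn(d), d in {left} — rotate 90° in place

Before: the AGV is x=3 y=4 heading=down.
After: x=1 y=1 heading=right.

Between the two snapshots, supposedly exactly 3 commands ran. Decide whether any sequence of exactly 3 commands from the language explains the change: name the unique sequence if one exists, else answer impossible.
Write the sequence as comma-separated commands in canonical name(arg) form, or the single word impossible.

move(3), turn(left), back(2)

key: position moved to (1,1) AND the heading swung to E — translation plus rotation needed
from: x=3 y=4 heading=down
1. move(3) → x=3 y=1 heading=down
2. turn(left) → x=3 y=1 heading=right
3. back(2) → x=1 y=1 heading=right
all 125 alternatives checked — unique.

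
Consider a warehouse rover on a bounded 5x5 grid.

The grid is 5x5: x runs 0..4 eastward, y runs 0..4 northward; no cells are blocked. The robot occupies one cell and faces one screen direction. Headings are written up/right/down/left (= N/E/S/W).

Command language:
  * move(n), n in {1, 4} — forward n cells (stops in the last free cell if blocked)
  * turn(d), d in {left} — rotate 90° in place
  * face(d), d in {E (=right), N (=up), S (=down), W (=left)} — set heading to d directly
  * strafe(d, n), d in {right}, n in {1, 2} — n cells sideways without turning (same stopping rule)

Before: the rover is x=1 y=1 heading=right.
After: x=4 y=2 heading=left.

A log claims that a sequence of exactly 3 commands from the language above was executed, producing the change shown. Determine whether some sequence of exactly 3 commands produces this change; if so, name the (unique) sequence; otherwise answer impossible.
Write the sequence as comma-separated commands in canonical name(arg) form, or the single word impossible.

key: order matters: swapping move(4) and strafe(right, 1) lands elsewhere
start: x=1 y=1 heading=right
step 1 (move(4)): x=4 y=1 heading=right
step 2 (face(W)): x=4 y=1 heading=left
step 3 (strafe(right, 1)): x=4 y=2 heading=left
no other 3-command option fits: unique.

move(4), face(W), strafe(right, 1)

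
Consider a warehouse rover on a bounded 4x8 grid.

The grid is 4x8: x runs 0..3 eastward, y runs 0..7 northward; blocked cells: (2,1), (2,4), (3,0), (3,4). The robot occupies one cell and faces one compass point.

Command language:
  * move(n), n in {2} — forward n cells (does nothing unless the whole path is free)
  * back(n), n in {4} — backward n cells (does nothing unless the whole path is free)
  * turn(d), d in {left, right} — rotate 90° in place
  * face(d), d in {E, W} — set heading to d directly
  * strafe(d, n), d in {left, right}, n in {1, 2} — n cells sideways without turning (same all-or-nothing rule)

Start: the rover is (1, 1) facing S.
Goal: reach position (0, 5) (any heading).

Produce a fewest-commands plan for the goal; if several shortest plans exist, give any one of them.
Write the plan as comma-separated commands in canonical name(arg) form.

back(4), strafe(right, 1)

from: (1, 1) facing S
step 1 (back(4)): (1, 5) facing S
step 2 (strafe(right, 1)): (0, 5) facing S
shorter routes all fall short; 2 is best.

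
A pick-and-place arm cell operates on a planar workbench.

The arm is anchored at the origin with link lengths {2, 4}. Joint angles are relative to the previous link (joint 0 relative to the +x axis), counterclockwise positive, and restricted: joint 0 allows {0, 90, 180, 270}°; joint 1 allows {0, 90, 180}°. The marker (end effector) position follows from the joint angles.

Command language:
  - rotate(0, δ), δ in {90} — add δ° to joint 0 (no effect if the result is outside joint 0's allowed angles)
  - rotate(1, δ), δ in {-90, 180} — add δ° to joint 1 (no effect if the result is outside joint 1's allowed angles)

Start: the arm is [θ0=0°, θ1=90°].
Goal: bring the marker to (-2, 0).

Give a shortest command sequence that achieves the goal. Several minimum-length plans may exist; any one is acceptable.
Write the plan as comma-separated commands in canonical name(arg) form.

t0: [θ0=0°, θ1=90°]
step 1 (rotate(1, -90)): [θ0=0°, θ1=0°]
step 2 (rotate(1, 180)): [θ0=0°, θ1=180°]
shorter routes all fall short; 2 is best.

rotate(1, -90), rotate(1, 180)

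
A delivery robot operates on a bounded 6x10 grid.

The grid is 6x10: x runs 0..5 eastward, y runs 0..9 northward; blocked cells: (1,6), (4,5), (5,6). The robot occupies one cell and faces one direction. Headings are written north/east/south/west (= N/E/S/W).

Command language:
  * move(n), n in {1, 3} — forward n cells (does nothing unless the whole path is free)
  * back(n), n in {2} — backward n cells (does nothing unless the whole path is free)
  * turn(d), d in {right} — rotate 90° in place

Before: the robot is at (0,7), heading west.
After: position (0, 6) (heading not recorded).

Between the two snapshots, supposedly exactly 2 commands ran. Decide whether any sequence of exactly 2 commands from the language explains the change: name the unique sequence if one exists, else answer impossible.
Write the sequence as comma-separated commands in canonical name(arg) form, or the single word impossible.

impossible

every 2-command combo misses the target.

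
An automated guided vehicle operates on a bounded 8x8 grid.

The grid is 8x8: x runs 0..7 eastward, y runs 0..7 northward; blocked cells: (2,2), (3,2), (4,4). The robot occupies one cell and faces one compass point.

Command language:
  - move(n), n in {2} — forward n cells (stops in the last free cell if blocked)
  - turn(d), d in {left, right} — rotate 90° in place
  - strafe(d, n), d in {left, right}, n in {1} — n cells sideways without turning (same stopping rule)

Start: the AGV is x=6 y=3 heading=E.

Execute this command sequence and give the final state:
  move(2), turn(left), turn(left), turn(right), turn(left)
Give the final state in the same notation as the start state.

from: x=6 y=3 heading=E
[1] after move(2): x=7 y=3 heading=E
[2] after turn(left): x=7 y=3 heading=N
[3] after turn(left): x=7 y=3 heading=W
[4] after turn(right): x=7 y=3 heading=N
[5] after turn(left): x=7 y=3 heading=W

x=7 y=3 heading=W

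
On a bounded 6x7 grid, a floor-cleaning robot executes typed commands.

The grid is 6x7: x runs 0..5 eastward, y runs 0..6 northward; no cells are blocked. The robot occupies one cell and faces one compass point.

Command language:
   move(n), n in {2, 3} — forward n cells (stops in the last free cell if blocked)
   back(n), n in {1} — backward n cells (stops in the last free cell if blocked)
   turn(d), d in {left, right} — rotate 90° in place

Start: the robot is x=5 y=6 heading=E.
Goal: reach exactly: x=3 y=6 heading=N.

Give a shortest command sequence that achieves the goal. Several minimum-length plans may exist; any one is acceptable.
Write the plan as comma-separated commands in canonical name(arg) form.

begin: x=5 y=6 heading=E
t=1 back(1) ⇒ x=4 y=6 heading=E
t=2 back(1) ⇒ x=3 y=6 heading=E
t=3 turn(left) ⇒ x=3 y=6 heading=N
nothing shorter than 3 reaches the goal.

back(1), back(1), turn(left)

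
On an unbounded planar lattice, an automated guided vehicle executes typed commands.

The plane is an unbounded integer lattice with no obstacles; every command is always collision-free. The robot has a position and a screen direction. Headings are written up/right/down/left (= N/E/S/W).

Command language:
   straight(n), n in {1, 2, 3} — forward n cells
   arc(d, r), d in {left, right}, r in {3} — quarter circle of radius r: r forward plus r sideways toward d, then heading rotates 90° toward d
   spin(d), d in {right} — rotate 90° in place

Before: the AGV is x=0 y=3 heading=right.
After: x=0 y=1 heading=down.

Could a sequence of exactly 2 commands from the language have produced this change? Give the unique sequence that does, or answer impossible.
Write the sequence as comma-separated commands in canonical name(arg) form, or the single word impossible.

spin(right), straight(2)

key: cell and facing (now S) both changed — the 2 commands mix motion and turning
t0: x=0 y=3 heading=right
t=1 spin(right) ⇒ x=0 y=3 heading=down
t=2 straight(2) ⇒ x=0 y=1 heading=down
no other 2-command option fits: unique.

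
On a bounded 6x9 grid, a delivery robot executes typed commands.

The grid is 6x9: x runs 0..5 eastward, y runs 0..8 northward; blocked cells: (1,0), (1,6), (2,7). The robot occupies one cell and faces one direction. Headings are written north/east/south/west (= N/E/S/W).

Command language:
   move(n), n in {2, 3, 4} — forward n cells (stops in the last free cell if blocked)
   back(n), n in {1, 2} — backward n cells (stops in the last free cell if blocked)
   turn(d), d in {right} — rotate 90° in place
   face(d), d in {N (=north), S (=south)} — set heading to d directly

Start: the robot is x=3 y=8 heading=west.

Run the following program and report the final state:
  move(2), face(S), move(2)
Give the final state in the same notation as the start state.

x=1 y=7 heading=south

from: x=3 y=8 heading=west
step 1 (move(2)): x=1 y=8 heading=west
step 2 (face(S)): x=1 y=8 heading=south
step 3 (move(2)): x=1 y=7 heading=south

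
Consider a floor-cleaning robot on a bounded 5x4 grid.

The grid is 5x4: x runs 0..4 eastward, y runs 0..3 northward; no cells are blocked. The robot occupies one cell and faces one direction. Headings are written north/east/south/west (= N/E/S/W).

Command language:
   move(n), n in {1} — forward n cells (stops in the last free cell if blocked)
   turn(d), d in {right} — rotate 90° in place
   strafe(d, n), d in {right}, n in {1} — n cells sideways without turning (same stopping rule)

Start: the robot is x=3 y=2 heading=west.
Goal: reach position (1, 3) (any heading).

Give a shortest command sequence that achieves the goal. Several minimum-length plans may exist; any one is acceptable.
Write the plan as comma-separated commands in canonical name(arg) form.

strafe(right, 1), move(1), move(1)

begin: x=3 y=2 heading=west
step 1 (strafe(right, 1)): x=3 y=3 heading=west
step 2 (move(1)): x=2 y=3 heading=west
step 3 (move(1)): x=1 y=3 heading=west
minimal: 3 command(s), checked below 3.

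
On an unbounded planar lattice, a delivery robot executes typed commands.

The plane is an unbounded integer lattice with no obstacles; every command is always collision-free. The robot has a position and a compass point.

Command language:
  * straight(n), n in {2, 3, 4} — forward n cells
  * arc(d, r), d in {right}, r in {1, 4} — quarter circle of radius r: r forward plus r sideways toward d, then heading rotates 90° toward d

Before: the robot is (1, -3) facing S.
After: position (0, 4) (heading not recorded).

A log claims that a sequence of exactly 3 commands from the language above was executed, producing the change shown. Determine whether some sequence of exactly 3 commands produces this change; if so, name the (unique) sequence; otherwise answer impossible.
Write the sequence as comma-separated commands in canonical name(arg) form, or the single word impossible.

key: order matters: swapping arc(right, 1) and arc(right, 4) lands elsewhere
start: (1, -3) facing S
step 1 (arc(right, 1)): (0, -4) facing W
step 2 (arc(right, 4)): (-4, 0) facing N
step 3 (arc(right, 4)): (0, 4) facing E
no other 3-command option fits: unique.

arc(right, 1), arc(right, 4), arc(right, 4)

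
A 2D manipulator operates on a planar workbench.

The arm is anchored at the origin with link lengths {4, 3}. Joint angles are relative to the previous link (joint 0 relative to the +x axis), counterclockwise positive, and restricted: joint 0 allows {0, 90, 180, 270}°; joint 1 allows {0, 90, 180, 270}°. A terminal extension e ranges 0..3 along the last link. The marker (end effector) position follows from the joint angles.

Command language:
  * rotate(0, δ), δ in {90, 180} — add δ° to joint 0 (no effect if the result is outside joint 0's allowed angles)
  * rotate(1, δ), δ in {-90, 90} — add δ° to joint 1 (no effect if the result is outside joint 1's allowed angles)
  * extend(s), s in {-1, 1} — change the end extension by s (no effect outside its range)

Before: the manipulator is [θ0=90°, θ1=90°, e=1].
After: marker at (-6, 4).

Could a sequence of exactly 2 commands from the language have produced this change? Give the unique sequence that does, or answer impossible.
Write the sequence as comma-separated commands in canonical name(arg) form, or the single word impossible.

extend(1), extend(1)

start: [θ0=90°, θ1=90°, e=1]
t=1 extend(1) ⇒ [θ0=90°, θ1=90°, e=2]
t=2 extend(1) ⇒ [θ0=90°, θ1=90°, e=3]
uniquely the one of 36 2-step routes that fits.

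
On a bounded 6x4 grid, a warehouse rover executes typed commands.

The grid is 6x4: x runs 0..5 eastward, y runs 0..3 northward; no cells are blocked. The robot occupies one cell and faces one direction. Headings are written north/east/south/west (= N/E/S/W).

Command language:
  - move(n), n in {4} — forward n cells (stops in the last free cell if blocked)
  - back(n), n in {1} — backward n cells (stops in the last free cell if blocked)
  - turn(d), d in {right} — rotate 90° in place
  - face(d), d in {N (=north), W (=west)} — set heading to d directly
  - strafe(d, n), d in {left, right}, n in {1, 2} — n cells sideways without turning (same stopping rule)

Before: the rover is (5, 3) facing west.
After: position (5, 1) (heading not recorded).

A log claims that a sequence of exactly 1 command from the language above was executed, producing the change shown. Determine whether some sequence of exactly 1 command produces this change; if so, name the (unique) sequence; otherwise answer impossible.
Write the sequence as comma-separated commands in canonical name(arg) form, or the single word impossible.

strafe(left, 2)

start: (5, 3) facing west
step 1 (strafe(left, 2)): (5, 1) facing west
uniquely the one of 9 1-step routes that fits.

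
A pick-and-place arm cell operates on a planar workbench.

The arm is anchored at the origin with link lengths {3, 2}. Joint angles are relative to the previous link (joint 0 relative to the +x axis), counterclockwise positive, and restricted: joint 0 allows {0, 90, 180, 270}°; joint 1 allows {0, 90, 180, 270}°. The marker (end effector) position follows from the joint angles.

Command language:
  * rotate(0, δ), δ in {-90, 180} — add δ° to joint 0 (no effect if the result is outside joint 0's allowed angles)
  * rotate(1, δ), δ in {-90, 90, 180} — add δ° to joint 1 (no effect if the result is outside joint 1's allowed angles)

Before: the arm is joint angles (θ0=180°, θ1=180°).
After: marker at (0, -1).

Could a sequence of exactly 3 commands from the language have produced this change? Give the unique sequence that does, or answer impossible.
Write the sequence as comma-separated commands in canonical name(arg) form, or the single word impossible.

from: joint angles (θ0=180°, θ1=180°)
t=1 rotate(0, -90) ⇒ joint angles (θ0=90°, θ1=180°)
t=2 rotate(0, -90) ⇒ joint angles (θ0=0°, θ1=180°)
t=3 rotate(0, -90) ⇒ joint angles (θ0=270°, θ1=180°)
no other 3-command option fits: unique.

rotate(0, -90), rotate(0, -90), rotate(0, -90)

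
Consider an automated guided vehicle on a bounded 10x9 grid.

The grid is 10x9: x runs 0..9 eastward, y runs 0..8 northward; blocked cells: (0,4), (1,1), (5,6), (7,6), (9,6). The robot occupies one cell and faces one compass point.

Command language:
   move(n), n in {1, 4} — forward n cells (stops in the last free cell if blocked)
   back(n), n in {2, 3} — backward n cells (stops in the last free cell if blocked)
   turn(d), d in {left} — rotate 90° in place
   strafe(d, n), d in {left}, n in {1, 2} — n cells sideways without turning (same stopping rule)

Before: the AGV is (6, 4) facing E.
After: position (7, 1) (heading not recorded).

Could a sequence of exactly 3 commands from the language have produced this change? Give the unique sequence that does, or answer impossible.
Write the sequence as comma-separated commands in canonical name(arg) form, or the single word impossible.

key: running back(3) before move(1) would end elsewhere — order is forced
initial: (6, 4) facing E
[1] after move(1): (7, 4) facing E
[2] after turn(left): (7, 4) facing N
[3] after back(3): (7, 1) facing N
uniquely the one of 343 3-step routes that fits.

move(1), turn(left), back(3)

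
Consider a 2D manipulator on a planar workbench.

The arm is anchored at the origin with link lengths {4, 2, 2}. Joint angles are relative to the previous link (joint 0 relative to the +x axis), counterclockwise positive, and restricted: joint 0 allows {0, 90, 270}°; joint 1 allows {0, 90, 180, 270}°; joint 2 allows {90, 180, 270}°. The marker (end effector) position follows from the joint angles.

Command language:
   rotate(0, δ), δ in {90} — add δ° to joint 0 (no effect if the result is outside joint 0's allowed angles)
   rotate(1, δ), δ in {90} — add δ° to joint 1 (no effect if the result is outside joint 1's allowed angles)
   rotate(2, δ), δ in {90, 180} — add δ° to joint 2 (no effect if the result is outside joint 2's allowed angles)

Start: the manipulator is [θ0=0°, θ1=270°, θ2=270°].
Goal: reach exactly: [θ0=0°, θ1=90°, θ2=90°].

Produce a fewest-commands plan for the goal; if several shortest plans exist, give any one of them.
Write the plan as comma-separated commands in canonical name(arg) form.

t0: [θ0=0°, θ1=270°, θ2=270°]
1. rotate(1, 90) → [θ0=0°, θ1=0°, θ2=270°]
2. rotate(1, 90) → [θ0=0°, θ1=90°, θ2=270°]
3. rotate(2, 180) → [θ0=0°, θ1=90°, θ2=90°]
shorter routes all fall short; 3 is best.

rotate(1, 90), rotate(1, 90), rotate(2, 180)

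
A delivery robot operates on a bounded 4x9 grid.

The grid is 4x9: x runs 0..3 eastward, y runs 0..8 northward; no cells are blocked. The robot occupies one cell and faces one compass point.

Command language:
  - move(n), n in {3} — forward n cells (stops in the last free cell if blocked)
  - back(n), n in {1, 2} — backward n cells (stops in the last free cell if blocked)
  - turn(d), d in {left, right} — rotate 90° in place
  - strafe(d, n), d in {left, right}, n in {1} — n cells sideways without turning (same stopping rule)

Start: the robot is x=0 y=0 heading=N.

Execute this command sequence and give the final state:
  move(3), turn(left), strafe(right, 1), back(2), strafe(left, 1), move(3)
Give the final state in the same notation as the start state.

x=0 y=3 heading=W

from: x=0 y=0 heading=N
[1] after move(3): x=0 y=3 heading=N
[2] after turn(left): x=0 y=3 heading=W
[3] after strafe(right, 1): x=0 y=4 heading=W
[4] after back(2): x=2 y=4 heading=W
[5] after strafe(left, 1): x=2 y=3 heading=W
[6] after move(3): x=0 y=3 heading=W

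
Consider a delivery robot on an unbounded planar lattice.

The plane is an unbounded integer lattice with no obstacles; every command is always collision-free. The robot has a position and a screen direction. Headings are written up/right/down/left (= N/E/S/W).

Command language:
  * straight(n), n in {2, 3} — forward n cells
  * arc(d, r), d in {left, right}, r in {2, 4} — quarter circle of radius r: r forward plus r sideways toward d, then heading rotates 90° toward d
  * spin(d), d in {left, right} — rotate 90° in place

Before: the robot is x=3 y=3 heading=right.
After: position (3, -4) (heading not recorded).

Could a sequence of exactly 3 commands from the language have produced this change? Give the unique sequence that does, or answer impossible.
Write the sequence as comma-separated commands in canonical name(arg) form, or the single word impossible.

arc(right, 2), straight(3), arc(right, 2)

start: x=3 y=3 heading=right
step 1 (arc(right, 2)): x=5 y=1 heading=down
step 2 (straight(3)): x=5 y=-2 heading=down
step 3 (arc(right, 2)): x=3 y=-4 heading=left
uniquely the one of 512 3-step routes that fits.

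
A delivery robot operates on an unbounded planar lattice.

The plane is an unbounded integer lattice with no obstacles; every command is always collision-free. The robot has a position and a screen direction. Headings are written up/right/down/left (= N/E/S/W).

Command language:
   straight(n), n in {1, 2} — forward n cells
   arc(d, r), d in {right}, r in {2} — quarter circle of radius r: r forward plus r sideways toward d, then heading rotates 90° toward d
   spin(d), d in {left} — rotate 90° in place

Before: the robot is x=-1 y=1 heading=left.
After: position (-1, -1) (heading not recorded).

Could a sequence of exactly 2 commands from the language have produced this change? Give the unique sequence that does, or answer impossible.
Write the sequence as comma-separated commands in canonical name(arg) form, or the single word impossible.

key: order matters: swapping spin(left) and straight(2) lands elsewhere
t0: x=-1 y=1 heading=left
t=1 spin(left) ⇒ x=-1 y=1 heading=down
t=2 straight(2) ⇒ x=-1 y=-1 heading=down
uniquely the one of 16 2-step routes that fits.

spin(left), straight(2)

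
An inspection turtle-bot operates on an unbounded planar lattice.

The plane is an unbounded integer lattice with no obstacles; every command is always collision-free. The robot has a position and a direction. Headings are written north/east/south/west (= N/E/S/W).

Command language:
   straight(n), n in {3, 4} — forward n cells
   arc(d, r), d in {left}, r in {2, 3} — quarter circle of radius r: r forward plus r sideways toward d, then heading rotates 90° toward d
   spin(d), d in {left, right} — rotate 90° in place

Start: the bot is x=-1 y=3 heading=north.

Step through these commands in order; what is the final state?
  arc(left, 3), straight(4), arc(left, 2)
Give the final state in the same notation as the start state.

x=-10 y=4 heading=south

from: x=-1 y=3 heading=north
t=1 arc(left, 3) ⇒ x=-4 y=6 heading=west
t=2 straight(4) ⇒ x=-8 y=6 heading=west
t=3 arc(left, 2) ⇒ x=-10 y=4 heading=south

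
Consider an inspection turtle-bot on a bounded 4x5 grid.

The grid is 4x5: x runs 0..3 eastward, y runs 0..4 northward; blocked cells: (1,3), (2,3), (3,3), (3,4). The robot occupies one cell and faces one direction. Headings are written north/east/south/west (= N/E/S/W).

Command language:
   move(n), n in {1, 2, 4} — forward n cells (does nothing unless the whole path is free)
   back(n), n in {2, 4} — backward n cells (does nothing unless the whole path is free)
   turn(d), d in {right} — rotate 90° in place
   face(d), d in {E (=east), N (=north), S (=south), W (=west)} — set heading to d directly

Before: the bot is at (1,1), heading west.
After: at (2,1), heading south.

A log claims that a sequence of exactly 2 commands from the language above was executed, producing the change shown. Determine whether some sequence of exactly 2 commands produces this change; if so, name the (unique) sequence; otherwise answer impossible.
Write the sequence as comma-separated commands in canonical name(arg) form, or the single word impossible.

all 100 sequences checked — none match.

impossible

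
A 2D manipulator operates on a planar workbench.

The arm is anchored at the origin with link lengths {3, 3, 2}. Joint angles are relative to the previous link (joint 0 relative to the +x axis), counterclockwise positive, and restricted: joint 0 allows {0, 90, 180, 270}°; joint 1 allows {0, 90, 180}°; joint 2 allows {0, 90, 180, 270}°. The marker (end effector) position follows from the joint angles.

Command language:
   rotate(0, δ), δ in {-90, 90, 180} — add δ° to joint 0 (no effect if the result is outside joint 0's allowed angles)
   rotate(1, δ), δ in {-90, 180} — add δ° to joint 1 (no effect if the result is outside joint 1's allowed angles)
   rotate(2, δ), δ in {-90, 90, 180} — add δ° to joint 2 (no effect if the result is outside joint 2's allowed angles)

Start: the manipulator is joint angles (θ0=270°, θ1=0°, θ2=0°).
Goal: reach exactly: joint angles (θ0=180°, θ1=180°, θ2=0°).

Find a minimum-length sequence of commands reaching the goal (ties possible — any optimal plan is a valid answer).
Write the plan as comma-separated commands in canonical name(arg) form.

rotate(1, 180), rotate(0, -90)

initial: joint angles (θ0=270°, θ1=0°, θ2=0°)
[1] after rotate(1, 180): joint angles (θ0=270°, θ1=180°, θ2=0°)
[2] after rotate(0, -90): joint angles (θ0=180°, θ1=180°, θ2=0°)
nothing shorter than 2 reaches the goal.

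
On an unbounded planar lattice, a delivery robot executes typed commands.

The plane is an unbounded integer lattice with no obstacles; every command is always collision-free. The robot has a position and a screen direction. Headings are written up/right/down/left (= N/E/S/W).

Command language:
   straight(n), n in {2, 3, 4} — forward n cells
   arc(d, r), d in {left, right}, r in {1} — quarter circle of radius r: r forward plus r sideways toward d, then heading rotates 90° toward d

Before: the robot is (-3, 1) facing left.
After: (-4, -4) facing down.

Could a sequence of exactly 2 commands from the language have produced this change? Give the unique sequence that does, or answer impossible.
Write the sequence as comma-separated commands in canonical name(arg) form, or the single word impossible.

key: order matters: swapping arc(left, 1) and straight(4) lands elsewhere
begin: (-3, 1) facing left
step 1 (arc(left, 1)): (-4, 0) facing down
step 2 (straight(4)): (-4, -4) facing down
no rival 2-sequence matches.

arc(left, 1), straight(4)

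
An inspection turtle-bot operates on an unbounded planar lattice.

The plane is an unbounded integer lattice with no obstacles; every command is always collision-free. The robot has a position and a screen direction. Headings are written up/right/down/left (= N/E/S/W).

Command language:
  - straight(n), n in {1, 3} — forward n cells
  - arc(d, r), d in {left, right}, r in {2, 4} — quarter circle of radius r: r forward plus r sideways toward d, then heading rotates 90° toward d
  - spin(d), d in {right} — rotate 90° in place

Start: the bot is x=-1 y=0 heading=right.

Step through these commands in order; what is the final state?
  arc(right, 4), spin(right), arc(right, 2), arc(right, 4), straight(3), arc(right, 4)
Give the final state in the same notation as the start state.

t0: x=-1 y=0 heading=right
1. arc(right, 4) → x=3 y=-4 heading=down
2. spin(right) → x=3 y=-4 heading=left
3. arc(right, 2) → x=1 y=-2 heading=up
4. arc(right, 4) → x=5 y=2 heading=right
5. straight(3) → x=8 y=2 heading=right
6. arc(right, 4) → x=12 y=-2 heading=down

x=12 y=-2 heading=down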